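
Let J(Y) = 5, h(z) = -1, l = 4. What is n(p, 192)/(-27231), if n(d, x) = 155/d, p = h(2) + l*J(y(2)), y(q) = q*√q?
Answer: -155/517389 ≈ -0.00029958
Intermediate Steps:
y(q) = q^(3/2)
p = 19 (p = -1 + 4*5 = -1 + 20 = 19)
n(p, 192)/(-27231) = (155/19)/(-27231) = (155*(1/19))*(-1/27231) = (155/19)*(-1/27231) = -155/517389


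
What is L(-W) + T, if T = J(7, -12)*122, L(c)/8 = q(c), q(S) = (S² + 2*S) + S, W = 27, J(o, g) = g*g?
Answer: 22752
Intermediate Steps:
J(o, g) = g²
q(S) = S² + 3*S
L(c) = 8*c*(3 + c) (L(c) = 8*(c*(3 + c)) = 8*c*(3 + c))
T = 17568 (T = (-12)²*122 = 144*122 = 17568)
L(-W) + T = 8*(-1*27)*(3 - 1*27) + 17568 = 8*(-27)*(3 - 27) + 17568 = 8*(-27)*(-24) + 17568 = 5184 + 17568 = 22752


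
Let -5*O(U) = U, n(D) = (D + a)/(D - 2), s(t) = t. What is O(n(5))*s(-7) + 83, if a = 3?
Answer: 1301/15 ≈ 86.733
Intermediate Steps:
n(D) = (3 + D)/(-2 + D) (n(D) = (D + 3)/(D - 2) = (3 + D)/(-2 + D))
O(U) = -U/5
O(n(5))*s(-7) + 83 = -(3 + 5)/(5*(-2 + 5))*(-7) + 83 = -8/(5*3)*(-7) + 83 = -8/15*(-7) + 83 = 56/15 + 83 = 1301/15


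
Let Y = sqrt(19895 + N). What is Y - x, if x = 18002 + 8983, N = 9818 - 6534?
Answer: -26985 + sqrt(23179) ≈ -26833.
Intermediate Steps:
N = 3284
x = 26985
Y = sqrt(23179) (Y = sqrt(19895 + 3284) = sqrt(23179) ≈ 152.25)
Y - x = sqrt(23179) - 1*26985 = sqrt(23179) - 26985 = -26985 + sqrt(23179)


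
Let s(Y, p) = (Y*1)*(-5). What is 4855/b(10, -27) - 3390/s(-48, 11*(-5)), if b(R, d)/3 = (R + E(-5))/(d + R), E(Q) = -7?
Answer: -661297/72 ≈ -9184.7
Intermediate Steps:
s(Y, p) = -5*Y (s(Y, p) = Y*(-5) = -5*Y)
b(R, d) = 3*(-7 + R)/(R + d) (b(R, d) = 3*((R - 7)/(d + R)) = 3*((-7 + R)/(R + d)) = 3*(-7 + R)/(R + d))
4855/b(10, -27) - 3390/s(-48, 11*(-5)) = 4855/((3*(-7 + 10)/(10 - 27))) - 3390/((-5*(-48))) = 4855/((3*3/(-17))) - 3390/240 = 4855/((3*(-1/17)*3)) - 3390*1/240 = 4855/(-9/17) - 113/8 = 4855*(-17/9) - 113/8 = -82535/9 - 113/8 = -661297/72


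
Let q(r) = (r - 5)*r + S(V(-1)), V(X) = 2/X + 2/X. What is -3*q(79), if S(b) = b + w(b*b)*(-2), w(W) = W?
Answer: -17430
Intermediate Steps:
V(X) = 4/X
S(b) = b - 2*b² (S(b) = b + (b*b)*(-2) = b + b²*(-2) = b - 2*b²)
q(r) = -36 + r*(-5 + r) (q(r) = (r - 5)*r + (4/(-1))*(1 - 8/(-1)) = (-5 + r)*r + (4*(-1))*(1 - 8*(-1)) = r*(-5 + r) - 4*(1 - 2*(-4)) = r*(-5 + r) - 4*(1 + 8) = r*(-5 + r) - 4*9 = r*(-5 + r) - 36 = -36 + r*(-5 + r))
-3*q(79) = -3*(-36 + 79² - 5*79) = -3*(-36 + 6241 - 395) = -3*5810 = -17430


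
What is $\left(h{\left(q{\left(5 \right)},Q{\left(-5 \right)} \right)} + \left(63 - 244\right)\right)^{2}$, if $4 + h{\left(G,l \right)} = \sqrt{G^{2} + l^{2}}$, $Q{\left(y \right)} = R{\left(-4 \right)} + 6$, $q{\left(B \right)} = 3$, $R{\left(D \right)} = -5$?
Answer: $\left(185 - \sqrt{10}\right)^{2} \approx 33065.0$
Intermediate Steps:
$Q{\left(y \right)} = 1$ ($Q{\left(y \right)} = -5 + 6 = 1$)
$h{\left(G,l \right)} = -4 + \sqrt{G^{2} + l^{2}}$
$\left(h{\left(q{\left(5 \right)},Q{\left(-5 \right)} \right)} + \left(63 - 244\right)\right)^{2} = \left(\left(-4 + \sqrt{3^{2} + 1^{2}}\right) + \left(63 - 244\right)\right)^{2} = \left(\left(-4 + \sqrt{9 + 1}\right) + \left(63 - 244\right)\right)^{2} = \left(\left(-4 + \sqrt{10}\right) - 181\right)^{2} = \left(-185 + \sqrt{10}\right)^{2}$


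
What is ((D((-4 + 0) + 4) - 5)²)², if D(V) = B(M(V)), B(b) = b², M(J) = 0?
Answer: 625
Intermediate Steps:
D(V) = 0 (D(V) = 0² = 0)
((D((-4 + 0) + 4) - 5)²)² = ((0 - 5)²)² = ((-5)²)² = 25² = 625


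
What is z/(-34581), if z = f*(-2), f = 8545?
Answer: 17090/34581 ≈ 0.49420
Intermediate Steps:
z = -17090 (z = 8545*(-2) = -17090)
z/(-34581) = -17090/(-34581) = -17090*(-1/34581) = 17090/34581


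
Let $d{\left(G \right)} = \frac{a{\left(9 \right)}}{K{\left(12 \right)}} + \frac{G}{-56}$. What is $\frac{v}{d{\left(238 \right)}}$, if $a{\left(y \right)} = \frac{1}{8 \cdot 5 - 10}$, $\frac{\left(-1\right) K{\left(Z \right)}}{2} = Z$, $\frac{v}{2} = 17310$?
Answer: $- \frac{24926400}{3061} \approx -8143.2$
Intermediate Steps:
$v = 34620$ ($v = 2 \cdot 17310 = 34620$)
$K{\left(Z \right)} = - 2 Z$
$a{\left(y \right)} = \frac{1}{30}$ ($a{\left(y \right)} = \frac{1}{40 - 10} = \frac{1}{30}$)
$d{\left(G \right)} = - \frac{1}{720} - \frac{G}{56}$ ($d{\left(G \right)} = \frac{1}{30 \left(\left(-2\right) 12\right)} + \frac{G}{-56} = \frac{1}{30 \left(-24\right)} + G \left(- \frac{1}{56}\right) = \frac{1}{30} \left(- \frac{1}{24}\right) - \frac{G}{56} = - \frac{1}{720} - \frac{G}{56}$)
$\frac{v}{d{\left(238 \right)}} = \frac{34620}{- \frac{1}{720} - \frac{17}{4}} = \frac{34620}{- \frac{3061}{720}} = 34620 \left(- \frac{720}{3061}\right) = - \frac{24926400}{3061}$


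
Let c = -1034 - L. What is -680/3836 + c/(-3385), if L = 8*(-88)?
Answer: -51796/649243 ≈ -0.079779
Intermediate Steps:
L = -704
c = -330 (c = -1034 - 1*(-704) = -1034 + 704 = -330)
-680/3836 + c/(-3385) = -680/3836 - 330/(-3385) = -680*1/3836 - 330*(-1/3385) = -170/959 + 66/677 = -51796/649243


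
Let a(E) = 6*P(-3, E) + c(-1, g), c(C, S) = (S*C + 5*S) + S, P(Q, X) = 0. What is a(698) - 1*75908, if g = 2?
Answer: -75898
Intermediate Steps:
c(C, S) = 6*S + C*S (c(C, S) = (C*S + 5*S) + S = (5*S + C*S) + S = 6*S + C*S)
a(E) = 10 (a(E) = 6*0 + 2*(6 - 1) = 0 + 2*5 = 0 + 10 = 10)
a(698) - 1*75908 = 10 - 1*75908 = 10 - 75908 = -75898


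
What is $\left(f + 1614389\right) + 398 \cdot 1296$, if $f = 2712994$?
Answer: $4843191$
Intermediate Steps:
$\left(f + 1614389\right) + 398 \cdot 1296 = \left(2712994 + 1614389\right) + 398 \cdot 1296 = 4327383 + 515808 = 4843191$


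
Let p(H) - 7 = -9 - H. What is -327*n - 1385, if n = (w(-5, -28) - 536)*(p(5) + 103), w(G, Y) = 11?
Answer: 16479415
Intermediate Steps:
p(H) = -2 - H (p(H) = 7 + (-9 - H) = -2 - H)
n = -50400 (n = (11 - 536)*((-2 - 1*5) + 103) = -525*((-2 - 5) + 103) = -525*(-7 + 103) = -525*96 = -50400)
-327*n - 1385 = -327*(-50400) - 1385 = 16480800 - 1385 = 16479415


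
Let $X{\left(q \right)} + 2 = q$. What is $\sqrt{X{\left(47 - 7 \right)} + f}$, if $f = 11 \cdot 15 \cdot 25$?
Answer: $\sqrt{4163} \approx 64.521$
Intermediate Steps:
$X{\left(q \right)} = -2 + q$
$f = 4125$ ($f = 165 \cdot 25 = 4125$)
$\sqrt{X{\left(47 - 7 \right)} + f} = \sqrt{\left(-2 + \left(47 - 7\right)\right) + 4125} = \sqrt{\left(-2 + 40\right) + 4125} = \sqrt{38 + 4125} = \sqrt{4163}$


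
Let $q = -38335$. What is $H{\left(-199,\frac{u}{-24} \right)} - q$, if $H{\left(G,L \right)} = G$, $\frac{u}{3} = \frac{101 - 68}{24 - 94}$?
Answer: $38136$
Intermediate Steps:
$u = - \frac{99}{70}$ ($u = 3 \frac{101 - 68}{24 - 94} = 3 \frac{33}{-70} = 3 \cdot 33 \left(- \frac{1}{70}\right) = 3 \left(- \frac{33}{70}\right) = - \frac{99}{70} \approx -1.4143$)
$H{\left(-199,\frac{u}{-24} \right)} - q = -199 - -38335 = -199 + 38335 = 38136$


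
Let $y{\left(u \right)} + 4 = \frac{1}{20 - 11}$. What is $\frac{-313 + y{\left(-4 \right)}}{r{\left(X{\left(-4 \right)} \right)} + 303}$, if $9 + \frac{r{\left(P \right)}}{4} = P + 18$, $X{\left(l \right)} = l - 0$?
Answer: $- \frac{2852}{2907} \approx -0.98108$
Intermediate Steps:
$X{\left(l \right)} = l$ ($X{\left(l \right)} = l + 0 = l$)
$y{\left(u \right)} = - \frac{35}{9}$ ($y{\left(u \right)} = -4 + \frac{1}{20 - 11} = -4 + \frac{1}{9} = - \frac{35}{9}$)
$r{\left(P \right)} = 36 + 4 P$ ($r{\left(P \right)} = -36 + 4 \left(P + 18\right) = -36 + 4 \left(18 + P\right) = -36 + \left(72 + 4 P\right) = 36 + 4 P$)
$\frac{-313 + y{\left(-4 \right)}}{r{\left(X{\left(-4 \right)} \right)} + 303} = \frac{-313 - \frac{35}{9}}{\left(36 + 4 \left(-4\right)\right) + 303} = - \frac{2852}{9 \left(\left(36 - 16\right) + 303\right)} = - \frac{2852}{9 \left(20 + 303\right)} = - \frac{2852}{9 \cdot 323} = \left(- \frac{2852}{9}\right) \frac{1}{323} = - \frac{2852}{2907}$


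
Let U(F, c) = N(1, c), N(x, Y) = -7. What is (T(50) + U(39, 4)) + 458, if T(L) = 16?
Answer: 467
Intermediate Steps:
U(F, c) = -7
(T(50) + U(39, 4)) + 458 = (16 - 7) + 458 = 9 + 458 = 467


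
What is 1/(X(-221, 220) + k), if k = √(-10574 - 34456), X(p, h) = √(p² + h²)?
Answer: 1/(√97241 + I*√45030) ≈ 0.0021918 - 0.0014915*I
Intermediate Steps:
X(p, h) = √(h² + p²)
k = I*√45030 (k = √(-45030) = I*√45030 ≈ 212.2*I)
1/(X(-221, 220) + k) = 1/(√(220² + (-221)²) + I*√45030) = 1/(√(48400 + 48841) + I*√45030) = 1/(√97241 + I*√45030)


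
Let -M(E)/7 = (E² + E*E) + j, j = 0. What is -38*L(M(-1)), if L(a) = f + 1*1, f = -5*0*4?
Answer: -38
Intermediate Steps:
f = 0 (f = 0*4 = 0)
M(E) = -14*E² (M(E) = -7*((E² + E*E) + 0) = -7*((E² + E²) + 0) = -7*(2*E² + 0) = -14*E²)
L(a) = 1 (L(a) = 0 + 1*1 = 0 + 1 = 1)
-38*L(M(-1)) = -38*1 = -38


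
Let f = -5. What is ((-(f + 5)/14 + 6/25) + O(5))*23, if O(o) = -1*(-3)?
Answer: 1863/25 ≈ 74.520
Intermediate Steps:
O(o) = 3
((-(f + 5)/14 + 6/25) + O(5))*23 = ((-(-5 + 5)/14 + 6/25) + 3)*23 = ((-1*0*(1/14) + 6*(1/25)) + 3)*23 = ((0*(1/14) + 6/25) + 3)*23 = ((0 + 6/25) + 3)*23 = (6/25 + 3)*23 = (81/25)*23 = 1863/25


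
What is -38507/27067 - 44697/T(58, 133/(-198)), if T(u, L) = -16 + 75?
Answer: -1212085612/1596953 ≈ -759.00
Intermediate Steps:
T(u, L) = 59
-38507/27067 - 44697/T(58, 133/(-198)) = -38507/27067 - 44697/59 = -1212085612/1596953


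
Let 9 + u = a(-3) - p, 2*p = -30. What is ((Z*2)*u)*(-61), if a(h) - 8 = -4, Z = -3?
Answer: 3660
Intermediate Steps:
p = -15 (p = (½)*(-30) = -15)
a(h) = 4 (a(h) = 8 - 4 = 4)
u = 10 (u = -9 + (4 - 1*(-15)) = -9 + (4 + 15) = -9 + 19 = 10)
((Z*2)*u)*(-61) = (-3*2*10)*(-61) = -6*10*(-61) = -60*(-61) = 3660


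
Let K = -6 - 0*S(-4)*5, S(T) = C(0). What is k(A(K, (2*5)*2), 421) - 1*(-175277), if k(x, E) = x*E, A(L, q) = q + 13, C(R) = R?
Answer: 189170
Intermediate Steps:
S(T) = 0
K = -6 (K = -6 - 0*0*5 = -6 - 0*5 = -6 - 1*0 = -6 + 0 = -6)
A(L, q) = 13 + q
k(x, E) = E*x
k(A(K, (2*5)*2), 421) - 1*(-175277) = 421*(13 + (2*5)*2) - 1*(-175277) = 421*(13 + 10*2) + 175277 = 421*(13 + 20) + 175277 = 421*33 + 175277 = 13893 + 175277 = 189170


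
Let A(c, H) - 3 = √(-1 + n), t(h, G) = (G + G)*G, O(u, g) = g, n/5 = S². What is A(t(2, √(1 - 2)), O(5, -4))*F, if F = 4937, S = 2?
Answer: 14811 + 4937*√19 ≈ 36331.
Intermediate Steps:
n = 20 (n = 5*2² = 5*4 = 20)
t(h, G) = 2*G² (t(h, G) = (2*G)*G = 2*G²)
A(c, H) = 3 + √19 (A(c, H) = 3 + √(-1 + 20) = 3 + √19)
A(t(2, √(1 - 2)), O(5, -4))*F = (3 + √19)*4937 = 14811 + 4937*√19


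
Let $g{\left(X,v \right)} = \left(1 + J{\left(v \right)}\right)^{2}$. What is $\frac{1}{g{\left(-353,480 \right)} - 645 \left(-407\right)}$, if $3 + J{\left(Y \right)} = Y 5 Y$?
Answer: $\frac{1}{1327099654519} \approx 7.5352 \cdot 10^{-13}$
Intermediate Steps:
$J{\left(Y \right)} = -3 + 5 Y^{2}$ ($J{\left(Y \right)} = -3 + Y 5 Y = -3 + 5 Y Y = -3 + 5 Y^{2}$)
$g{\left(X,v \right)} = \left(-2 + 5 v^{2}\right)^{2}$ ($g{\left(X,v \right)} = \left(1 + \left(-3 + 5 v^{2}\right)\right)^{2} = \left(-2 + 5 v^{2}\right)^{2}$)
$\frac{1}{g{\left(-353,480 \right)} - 645 \left(-407\right)} = \frac{1}{\left(-2 + 5 \cdot 480^{2}\right)^{2} - 645 \left(-407\right)} = \frac{1}{\left(-2 + 5 \cdot 230400\right)^{2} - -262515} = \frac{1}{\left(-2 + 1152000\right)^{2} + 262515} = \frac{1}{1151998^{2} + 262515} = \frac{1}{1327099392004 + 262515} = \frac{1}{1327099654519}$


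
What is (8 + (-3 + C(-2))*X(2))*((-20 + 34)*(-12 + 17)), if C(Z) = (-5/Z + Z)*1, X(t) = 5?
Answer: -315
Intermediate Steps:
C(Z) = Z - 5/Z (C(Z) = (Z - 5/Z)*1 = Z - 5/Z)
(8 + (-3 + C(-2))*X(2))*((-20 + 34)*(-12 + 17)) = (8 + (-3 + (-2 - 5/(-2)))*5)*((-20 + 34)*(-12 + 17)) = (8 + (-3 + (-2 - 5*(-½)))*5)*(14*5) = (8 + (-3 + (-2 + 5/2))*5)*70 = (8 + (-3 + ½)*5)*70 = (8 - 5/2*5)*70 = (8 - 25/2)*70 = -9/2*70 = -315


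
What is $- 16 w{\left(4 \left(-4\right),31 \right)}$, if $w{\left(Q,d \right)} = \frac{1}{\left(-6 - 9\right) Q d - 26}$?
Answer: $- \frac{8}{3707} \approx -0.0021581$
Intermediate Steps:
$w{\left(Q,d \right)} = \frac{1}{-26 - 15 Q d}$ ($w{\left(Q,d \right)} = \frac{1}{- 15 Q d - 26} = \frac{1}{-26 - 15 Q d}$)
$- 16 w{\left(4 \left(-4\right),31 \right)} = - 16 \left(- \frac{1}{26 + 15 \cdot 4 \left(-4\right) 31}\right) = - 16 \left(- \frac{1}{26 + 15 \left(-16\right) 31}\right) = - 16 \left(- \frac{1}{26 - 7440}\right) = - 16 \left(- \frac{1}{-7414}\right) = - 16 \left(\left(-1\right) \left(- \frac{1}{7414}\right)\right) = \left(-16\right) \frac{1}{7414} = - \frac{8}{3707}$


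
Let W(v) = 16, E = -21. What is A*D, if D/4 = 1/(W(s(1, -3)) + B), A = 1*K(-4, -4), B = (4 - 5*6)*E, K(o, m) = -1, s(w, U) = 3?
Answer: -2/281 ≈ -0.0071174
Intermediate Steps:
B = 546 (B = (4 - 5*6)*(-21) = (4 - 30)*(-21) = -26*(-21) = 546)
A = -1 (A = 1*(-1) = -1)
D = 2/281 (D = 4/(16 + 546) = 4/562 = 4*(1/562) = 2/281 ≈ 0.0071174)
A*D = -1*2/281 = -2/281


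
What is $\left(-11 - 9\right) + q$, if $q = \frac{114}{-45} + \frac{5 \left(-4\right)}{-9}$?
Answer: $- \frac{914}{45} \approx -20.311$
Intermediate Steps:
$q = - \frac{14}{45}$ ($q = 114 \left(- \frac{1}{45}\right) - - \frac{20}{9} = - \frac{38}{15} + \frac{20}{9} = - \frac{14}{45} \approx -0.31111$)
$\left(-11 - 9\right) + q = \left(-11 - 9\right) - \frac{14}{45} = -20 - \frac{14}{45} = - \frac{914}{45}$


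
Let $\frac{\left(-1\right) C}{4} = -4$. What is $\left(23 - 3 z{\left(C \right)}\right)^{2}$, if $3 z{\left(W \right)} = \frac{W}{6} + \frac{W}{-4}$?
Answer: $\frac{5329}{9} \approx 592.11$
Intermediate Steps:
$C = 16$ ($C = \left(-4\right) \left(-4\right) = 16$)
$z{\left(W \right)} = - \frac{W}{36}$ ($z{\left(W \right)} = \frac{\frac{W}{6} + \frac{W}{-4}}{3} = \frac{W \frac{1}{6} + W \left(- \frac{1}{4}\right)}{3} = \frac{\frac{W}{6} - \frac{W}{4}}{3} = \frac{\left(- \frac{1}{12}\right) W}{3} = - \frac{W}{36}$)
$\left(23 - 3 z{\left(C \right)}\right)^{2} = \left(23 - 3 \left(\left(- \frac{1}{36}\right) 16\right)\right)^{2} = \left(23 - - \frac{4}{3}\right)^{2} = \left(23 + \frac{4}{3}\right)^{2} = \left(\frac{73}{3}\right)^{2} = \frac{5329}{9}$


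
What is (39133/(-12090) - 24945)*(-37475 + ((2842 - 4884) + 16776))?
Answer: 6859235545603/12090 ≈ 5.6735e+8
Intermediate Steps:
(39133/(-12090) - 24945)*(-37475 + ((2842 - 4884) + 16776)) = (39133*(-1/12090) - 24945)*(-37475 + (-2042 + 16776)) = (-39133/12090 - 24945)*(-37475 + 14734) = -301624183/12090*(-22741) = 6859235545603/12090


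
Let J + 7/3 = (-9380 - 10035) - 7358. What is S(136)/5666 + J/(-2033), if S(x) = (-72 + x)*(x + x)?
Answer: 280649254/17278467 ≈ 16.243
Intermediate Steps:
J = -80326/3 (J = -7/3 + ((-9380 - 10035) - 7358) = -7/3 + (-19415 - 7358) = -7/3 - 26773 = -80326/3 ≈ -26775.)
S(x) = 2*x*(-72 + x) (S(x) = (-72 + x)*(2*x) = 2*x*(-72 + x))
S(136)/5666 + J/(-2033) = (2*136*(-72 + 136))/5666 - 80326/3/(-2033) = (2*136*64)*(1/5666) - 80326/3*(-1/2033) = 17408*(1/5666) + 80326/6099 = 8704/2833 + 80326/6099 = 280649254/17278467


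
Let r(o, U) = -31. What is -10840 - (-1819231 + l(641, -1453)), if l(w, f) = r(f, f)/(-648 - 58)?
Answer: 1276724015/706 ≈ 1.8084e+6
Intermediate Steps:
l(w, f) = 31/706 (l(w, f) = -31/(-648 - 58) = -31/(-706) = -31*(-1/706) = 31/706)
-10840 - (-1819231 + l(641, -1453)) = -10840 - (-1819231 + 31/706) = -10840 - 1*(-1284377055/706) = -10840 + 1284377055/706 = 1276724015/706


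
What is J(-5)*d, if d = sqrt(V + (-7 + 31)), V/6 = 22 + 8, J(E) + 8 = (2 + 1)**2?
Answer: 2*sqrt(51) ≈ 14.283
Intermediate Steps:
J(E) = 1 (J(E) = -8 + (2 + 1)**2 = -8 + 3**2 = -8 + 9 = 1)
V = 180 (V = 6*(22 + 8) = 6*30 = 180)
d = 2*sqrt(51) (d = sqrt(180 + (-7 + 31)) = sqrt(180 + 24) = sqrt(204) = 2*sqrt(51) ≈ 14.283)
J(-5)*d = 1*(2*sqrt(51)) = 2*sqrt(51)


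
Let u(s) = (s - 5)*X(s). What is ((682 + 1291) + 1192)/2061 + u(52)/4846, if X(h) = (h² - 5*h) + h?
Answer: 42852937/1664601 ≈ 25.744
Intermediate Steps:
X(h) = h² - 4*h
u(s) = s*(-5 + s)*(-4 + s) (u(s) = (s - 5)*(s*(-4 + s)) = (-5 + s)*(s*(-4 + s)) = s*(-5 + s)*(-4 + s))
((682 + 1291) + 1192)/2061 + u(52)/4846 = ((682 + 1291) + 1192)/2061 + (52*(-5 + 52)*(-4 + 52))/4846 = (1973 + 1192)*(1/2061) + (52*47*48)*(1/4846) = 3165*(1/2061) + 117312*(1/4846) = 1055/687 + 58656/2423 = 42852937/1664601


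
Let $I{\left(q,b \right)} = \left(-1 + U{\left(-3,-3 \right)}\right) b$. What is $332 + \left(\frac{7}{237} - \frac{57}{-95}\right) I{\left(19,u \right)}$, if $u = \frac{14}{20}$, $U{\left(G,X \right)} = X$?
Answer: $\frac{1956656}{5925} \approx 330.24$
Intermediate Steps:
$u = \frac{7}{10}$ ($u = 14 \cdot \frac{1}{20} = \frac{7}{10} \approx 0.7$)
$I{\left(q,b \right)} = - 4 b$ ($I{\left(q,b \right)} = \left(-1 - 3\right) b = - 4 b$)
$332 + \left(\frac{7}{237} - \frac{57}{-95}\right) I{\left(19,u \right)} = 332 + \left(\frac{7}{237} - \frac{57}{-95}\right) \left(\left(-4\right) \frac{7}{10}\right) = 332 + \left(7 \cdot \frac{1}{237} - - \frac{3}{5}\right) \left(- \frac{14}{5}\right) = 332 + \left(\frac{7}{237} + \frac{3}{5}\right) \left(- \frac{14}{5}\right) = 332 + \frac{746}{1185} \left(- \frac{14}{5}\right) = 332 - \frac{10444}{5925} = \frac{1956656}{5925}$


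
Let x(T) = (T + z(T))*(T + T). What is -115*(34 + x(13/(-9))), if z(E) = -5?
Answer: -490130/81 ≈ -6051.0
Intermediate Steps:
x(T) = 2*T*(-5 + T) (x(T) = (T - 5)*(T + T) = (-5 + T)*(2*T) = 2*T*(-5 + T))
-115*(34 + x(13/(-9))) = -115*(34 + 2*(13/(-9))*(-5 + 13/(-9))) = -115*(34 + 2*(13*(-1/9))*(-5 + 13*(-1/9))) = -115*(34 + 2*(-13/9)*(-5 - 13/9)) = -115*(34 + 2*(-13/9)*(-58/9)) = -115*(34 + 1508/81) = -115*4262/81 = -490130/81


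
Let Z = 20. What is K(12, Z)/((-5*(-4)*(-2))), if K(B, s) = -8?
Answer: 1/5 ≈ 0.20000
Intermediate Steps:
K(12, Z)/((-5*(-4)*(-2))) = -8/(-5*(-4)*(-2)) = -8/(20*(-2)) = -8/(-40) = -8*(-1/40) = 1/5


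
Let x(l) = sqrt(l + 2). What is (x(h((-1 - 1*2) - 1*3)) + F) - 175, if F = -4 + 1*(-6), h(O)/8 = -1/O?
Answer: -185 + sqrt(30)/3 ≈ -183.17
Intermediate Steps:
h(O) = -8/O (h(O) = 8*(-1/O) = -8/O)
x(l) = sqrt(2 + l)
F = -10 (F = -4 - 6 = -10)
(x(h((-1 - 1*2) - 1*3)) + F) - 175 = (sqrt(2 - 8/((-1 - 1*2) - 1*3)) - 10) - 175 = (sqrt(2 - 8/((-1 - 2) - 3)) - 10) - 175 = (sqrt(2 - 8/(-3 - 3)) - 10) - 175 = (sqrt(2 - 8/(-6)) - 10) - 175 = (sqrt(2 - 8*(-1/6)) - 10) - 175 = (sqrt(2 + 4/3) - 10) - 175 = (sqrt(10/3) - 10) - 175 = (sqrt(30)/3 - 10) - 175 = (-10 + sqrt(30)/3) - 175 = -185 + sqrt(30)/3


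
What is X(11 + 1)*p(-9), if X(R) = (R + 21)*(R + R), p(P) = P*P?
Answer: 64152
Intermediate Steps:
p(P) = P²
X(R) = 2*R*(21 + R) (X(R) = (21 + R)*(2*R) = 2*R*(21 + R))
X(11 + 1)*p(-9) = (2*(11 + 1)*(21 + (11 + 1)))*(-9)² = (2*12*(21 + 12))*81 = (2*12*33)*81 = 792*81 = 64152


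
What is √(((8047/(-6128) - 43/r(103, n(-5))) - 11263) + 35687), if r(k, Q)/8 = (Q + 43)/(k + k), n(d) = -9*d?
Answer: √27728892889918/33704 ≈ 156.24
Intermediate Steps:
r(k, Q) = 4*(43 + Q)/k (r(k, Q) = 8*((Q + 43)/(k + k)) = 8*((43 + Q)/((2*k))) = 8*((43 + Q)*(1/(2*k))) = 8*((43 + Q)/(2*k)) = 4*(43 + Q)/k)
√(((8047/(-6128) - 43/r(103, n(-5))) - 11263) + 35687) = √(((8047/(-6128) - 43*103/(4*(43 - 9*(-5)))) - 11263) + 35687) = √(((8047*(-1/6128) - 43*103/(4*(43 + 45))) - 11263) + 35687) = √(((-8047/6128 - 43/(4*(1/103)*88)) - 11263) + 35687) = √(((-8047/6128 - 43/352/103) - 11263) + 35687) = √(((-8047/6128 - 43*103/352) - 11263) + 35687) = √(((-8047/6128 - 4429/352) - 11263) + 35687) = √((-1873341/134816 - 11263) + 35687) = √(-1520305949/134816 + 35687) = √(3290872643/134816) = √27728892889918/33704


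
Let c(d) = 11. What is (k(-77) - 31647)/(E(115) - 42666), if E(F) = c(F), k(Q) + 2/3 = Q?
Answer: 95174/127965 ≈ 0.74375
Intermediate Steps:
k(Q) = -⅔ + Q
E(F) = 11
(k(-77) - 31647)/(E(115) - 42666) = ((-⅔ - 77) - 31647)/(11 - 42666) = (-233/3 - 31647)/(-42655) = -95174/3*(-1/42655) = 95174/127965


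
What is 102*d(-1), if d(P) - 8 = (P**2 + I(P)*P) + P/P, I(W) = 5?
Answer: 510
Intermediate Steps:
d(P) = 9 + P**2 + 5*P (d(P) = 8 + ((P**2 + 5*P) + P/P) = 8 + ((P**2 + 5*P) + 1) = 8 + (1 + P**2 + 5*P) = 9 + P**2 + 5*P)
102*d(-1) = 102*(9 + (-1)**2 + 5*(-1)) = 102*(9 + 1 - 5) = 102*5 = 510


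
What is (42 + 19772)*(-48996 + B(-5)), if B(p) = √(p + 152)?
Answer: -970806744 + 138698*√3 ≈ -9.7057e+8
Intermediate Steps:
B(p) = √(152 + p)
(42 + 19772)*(-48996 + B(-5)) = (42 + 19772)*(-48996 + √(152 - 5)) = 19814*(-48996 + √147) = 19814*(-48996 + 7*√3) = -970806744 + 138698*√3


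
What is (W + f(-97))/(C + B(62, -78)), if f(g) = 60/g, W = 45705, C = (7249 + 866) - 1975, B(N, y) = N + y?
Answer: 4433325/594028 ≈ 7.4632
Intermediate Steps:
C = 6140 (C = 8115 - 1975 = 6140)
(W + f(-97))/(C + B(62, -78)) = (45705 + 60/(-97))/(6140 + (62 - 78)) = (45705 + 60*(-1/97))/(6140 - 16) = (45705 - 60/97)/6124 = (4433325/97)*(1/6124) = 4433325/594028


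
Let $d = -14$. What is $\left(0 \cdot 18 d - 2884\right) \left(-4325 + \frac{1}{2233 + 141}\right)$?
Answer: $\frac{14805805658}{1187} \approx 1.2473 \cdot 10^{7}$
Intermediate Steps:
$\left(0 \cdot 18 d - 2884\right) \left(-4325 + \frac{1}{2233 + 141}\right) = \left(0 \cdot 18 \left(-14\right) - 2884\right) \left(-4325 + \frac{1}{2233 + 141}\right) = \left(0 \left(-14\right) - 2884\right) \left(-4325 + \frac{1}{2374}\right) = \left(0 - 2884\right) \left(-4325 + \frac{1}{2374}\right) = \left(-2884\right) \left(- \frac{10267549}{2374}\right) = \frac{14805805658}{1187}$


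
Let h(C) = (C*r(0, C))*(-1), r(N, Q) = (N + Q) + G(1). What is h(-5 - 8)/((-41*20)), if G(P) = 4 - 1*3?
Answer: 39/205 ≈ 0.19024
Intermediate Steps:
G(P) = 1 (G(P) = 4 - 3 = 1)
r(N, Q) = 1 + N + Q (r(N, Q) = (N + Q) + 1 = 1 + N + Q)
h(C) = -C*(1 + C) (h(C) = (C*(1 + 0 + C))*(-1) = (C*(1 + C))*(-1) = -C*(1 + C))
h(-5 - 8)/((-41*20)) = (-(-5 - 8)*(1 + (-5 - 8)))/((-41*20)) = -1*(-13)*(1 - 13)/(-820) = -1*(-13)*(-12)*(-1/820) = -156*(-1/820) = 39/205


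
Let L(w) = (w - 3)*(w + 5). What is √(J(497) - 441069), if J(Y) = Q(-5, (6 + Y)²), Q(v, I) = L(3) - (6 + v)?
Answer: I*√441070 ≈ 664.13*I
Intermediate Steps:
L(w) = (-3 + w)*(5 + w)
Q(v, I) = -6 - v (Q(v, I) = (-15 + 3² + 2*3) - (6 + v) = (-15 + 9 + 6) - (6 + v) = 0 + (-6 - v) = -6 - v)
J(Y) = -1 (J(Y) = -6 - 1*(-5) = -6 + 5 = -1)
√(J(497) - 441069) = √(-1 - 441069) = √(-441070) = I*√441070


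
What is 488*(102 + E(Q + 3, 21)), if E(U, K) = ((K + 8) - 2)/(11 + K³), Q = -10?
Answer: 945771/19 ≈ 49777.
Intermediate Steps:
E(U, K) = (6 + K)/(11 + K³) (E(U, K) = ((8 + K) - 2)/(11 + K³) = (6 + K)/(11 + K³))
488*(102 + E(Q + 3, 21)) = 488*(102 + (6 + 21)/(11 + 21³)) = 488*(102 + 27/(11 + 9261)) = 488*(102 + 27/9272) = 488*(945771/9272) = 945771/19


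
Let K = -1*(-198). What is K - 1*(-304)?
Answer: 502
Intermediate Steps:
K = 198
K - 1*(-304) = 198 - 1*(-304) = 198 + 304 = 502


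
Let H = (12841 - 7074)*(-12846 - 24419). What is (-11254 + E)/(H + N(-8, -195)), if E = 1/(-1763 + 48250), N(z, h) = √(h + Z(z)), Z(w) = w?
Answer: 3876961687764715/74034760587371270484 + 523164697*I*√203/2147008057033766844036 ≈ 5.2367e-5 + 3.4718e-12*I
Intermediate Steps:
H = -214907255 (H = 5767*(-37265) = -214907255)
N(z, h) = √(h + z)
E = 1/46487 ≈ 2.1511e-5
(-11254 + E)/(H + N(-8, -195)) = (-11254 + 1/46487)/(-214907255 + √(-195 - 8)) = -523164697/(46487*(-214907255 + √(-203))) = -523164697/(46487*(-214907255 + I*√203))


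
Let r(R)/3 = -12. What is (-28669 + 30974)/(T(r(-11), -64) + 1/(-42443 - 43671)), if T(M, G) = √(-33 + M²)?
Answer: 198492770/9365929317947 + 17093006395780*√1263/9365929317947 ≈ 64.859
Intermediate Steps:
r(R) = -36 (r(R) = 3*(-12) = -36)
(-28669 + 30974)/(T(r(-11), -64) + 1/(-42443 - 43671)) = (-28669 + 30974)/(√(-33 + (-36)²) + 1/(-42443 - 43671)) = 2305/(√(-33 + 1296) + 1/(-86114)) = 2305/(√1263 - 1/86114) = 2305/(-1/86114 + √1263)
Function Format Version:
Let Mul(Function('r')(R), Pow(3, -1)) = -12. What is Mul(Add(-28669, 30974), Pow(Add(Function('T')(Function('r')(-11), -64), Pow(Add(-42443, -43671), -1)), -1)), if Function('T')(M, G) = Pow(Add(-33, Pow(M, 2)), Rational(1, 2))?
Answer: Add(Rational(198492770, 9365929317947), Mul(Rational(17093006395780, 9365929317947), Pow(1263, Rational(1, 2)))) ≈ 64.859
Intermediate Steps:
Function('r')(R) = -36 (Function('r')(R) = Mul(3, -12) = -36)
Mul(Add(-28669, 30974), Pow(Add(Function('T')(Function('r')(-11), -64), Pow(Add(-42443, -43671), -1)), -1)) = Mul(Add(-28669, 30974), Pow(Add(Pow(Add(-33, Pow(-36, 2)), Rational(1, 2)), Pow(Add(-42443, -43671), -1)), -1)) = Mul(2305, Pow(Add(Pow(Add(-33, 1296), Rational(1, 2)), Pow(-86114, -1)), -1)) = Mul(2305, Pow(Add(Pow(1263, Rational(1, 2)), Rational(-1, 86114)), -1)) = Mul(2305, Pow(Add(Rational(-1, 86114), Pow(1263, Rational(1, 2))), -1))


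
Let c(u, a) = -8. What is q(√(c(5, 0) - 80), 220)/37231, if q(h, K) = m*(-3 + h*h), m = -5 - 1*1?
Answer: 546/37231 ≈ 0.014665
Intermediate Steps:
m = -6 (m = -5 - 1 = -6)
q(h, K) = 18 - 6*h² (q(h, K) = -6*(-3 + h*h) = -6*(-3 + h²) = 18 - 6*h²)
q(√(c(5, 0) - 80), 220)/37231 = (18 - 6*(√(-8 - 80))²)/37231 = (18 - 6*(√(-88))²)*(1/37231) = (18 - 6*(2*I*√22)²)*(1/37231) = (18 - 6*(-88))*(1/37231) = (18 + 528)*(1/37231) = 546*(1/37231) = 546/37231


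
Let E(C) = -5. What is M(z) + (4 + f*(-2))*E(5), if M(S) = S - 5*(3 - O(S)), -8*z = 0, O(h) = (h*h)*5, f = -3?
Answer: -65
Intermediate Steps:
O(h) = 5*h² (O(h) = h²*5 = 5*h²)
z = 0 (z = -⅛*0 = 0)
M(S) = -15 + S + 25*S² (M(S) = S - 5*(3 - 5*S²) = S + (-15 + 25*S²) = -15 + S + 25*S²)
M(z) + (4 + f*(-2))*E(5) = (-15 + 0 + 25*0²) + (4 - 3*(-2))*(-5) = (-15 + 0 + 25*0) + (4 + 6)*(-5) = (-15 + 0 + 0) + 10*(-5) = -15 - 50 = -65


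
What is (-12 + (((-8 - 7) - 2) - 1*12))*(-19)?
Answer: 779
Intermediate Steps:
(-12 + (((-8 - 7) - 2) - 1*12))*(-19) = (-12 + ((-15 - 2) - 12))*(-19) = (-12 + (-17 - 12))*(-19) = (-12 - 29)*(-19) = -41*(-19) = 779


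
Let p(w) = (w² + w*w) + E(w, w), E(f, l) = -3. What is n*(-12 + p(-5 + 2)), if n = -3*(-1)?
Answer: 9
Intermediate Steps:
p(w) = -3 + 2*w² (p(w) = (w² + w*w) - 3 = (w² + w²) - 3 = 2*w² - 3 = -3 + 2*w²)
n = 3
n*(-12 + p(-5 + 2)) = 3*(-12 + (-3 + 2*(-5 + 2)²)) = 3*(-12 + (-3 + 2*(-3)²)) = 3*(-12 + (-3 + 2*9)) = 3*(-12 + (-3 + 18)) = 3*(-12 + 15) = 3*3 = 9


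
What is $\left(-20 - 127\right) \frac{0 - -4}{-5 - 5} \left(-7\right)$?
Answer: $- \frac{2058}{5} \approx -411.6$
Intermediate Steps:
$\left(-20 - 127\right) \frac{0 - -4}{-5 - 5} \left(-7\right) = - 147 \frac{0 + 4}{-10} \left(-7\right) = - 147 \cdot 4 \left(- \frac{1}{10}\right) \left(-7\right) = - 147 \left(\left(- \frac{2}{5}\right) \left(-7\right)\right) = \left(-147\right) \frac{14}{5} = - \frac{2058}{5}$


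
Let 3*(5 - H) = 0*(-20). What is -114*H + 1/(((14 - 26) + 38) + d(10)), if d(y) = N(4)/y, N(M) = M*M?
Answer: -78655/138 ≈ -569.96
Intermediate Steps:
N(M) = M²
d(y) = 16/y (d(y) = 4²/y = 16/y)
H = 5 (H = 5 - 0*(-20) = 5 - ⅓*0 = 5 + 0 = 5)
-114*H + 1/(((14 - 26) + 38) + d(10)) = -114*5 + 1/(((14 - 26) + 38) + 16/10) = -570 + 1/((-12 + 38) + 16*(⅒)) = -570 + 1/(26 + 8/5) = -570 + 1/(138/5) = -570 + 5/138 = -78655/138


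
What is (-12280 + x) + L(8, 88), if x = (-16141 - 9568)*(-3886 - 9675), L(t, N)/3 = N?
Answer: 348627733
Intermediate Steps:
L(t, N) = 3*N
x = 348639749 (x = -25709*(-13561) = 348639749)
(-12280 + x) + L(8, 88) = (-12280 + 348639749) + 3*88 = 348627469 + 264 = 348627733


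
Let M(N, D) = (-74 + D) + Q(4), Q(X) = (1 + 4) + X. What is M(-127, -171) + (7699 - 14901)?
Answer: -7438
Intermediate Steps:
Q(X) = 5 + X
M(N, D) = -65 + D (M(N, D) = (-74 + D) + (5 + 4) = (-74 + D) + 9 = -65 + D)
M(-127, -171) + (7699 - 14901) = (-65 - 171) + (7699 - 14901) = -236 - 7202 = -7438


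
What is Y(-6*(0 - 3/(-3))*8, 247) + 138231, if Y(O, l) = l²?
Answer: 199240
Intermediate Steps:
Y(-6*(0 - 3/(-3))*8, 247) + 138231 = 247² + 138231 = 61009 + 138231 = 199240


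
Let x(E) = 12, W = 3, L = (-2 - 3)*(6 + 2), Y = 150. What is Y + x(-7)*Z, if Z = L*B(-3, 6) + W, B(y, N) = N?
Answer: -2694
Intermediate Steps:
L = -40 (L = -5*8 = -40)
Z = -237 (Z = -40*6 + 3 = -240 + 3 = -237)
Y + x(-7)*Z = 150 + 12*(-237) = 150 - 2844 = -2694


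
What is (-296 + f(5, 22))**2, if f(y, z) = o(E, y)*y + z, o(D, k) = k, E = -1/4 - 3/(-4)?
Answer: 62001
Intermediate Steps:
E = 1/2 (E = -1*1/4 - 3*(-1/4) = -1/4 + 3/4 = 1/2 ≈ 0.50000)
f(y, z) = z + y**2 (f(y, z) = y*y + z = y**2 + z = z + y**2)
(-296 + f(5, 22))**2 = (-296 + (22 + 5**2))**2 = (-296 + (22 + 25))**2 = (-296 + 47)**2 = (-249)**2 = 62001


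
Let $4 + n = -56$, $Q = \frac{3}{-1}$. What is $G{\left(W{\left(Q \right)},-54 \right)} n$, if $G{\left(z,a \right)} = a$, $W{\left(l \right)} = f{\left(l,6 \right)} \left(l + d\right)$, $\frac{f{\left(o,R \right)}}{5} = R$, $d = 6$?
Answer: $3240$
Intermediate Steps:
$f{\left(o,R \right)} = 5 R$
$Q = -3$ ($Q = 3 \left(-1\right) = -3$)
$W{\left(l \right)} = 180 + 30 l$ ($W{\left(l \right)} = 5 \cdot 6 \left(l + 6\right) = 30 \left(6 + l\right) = 180 + 30 l$)
$n = -60$ ($n = -4 - 56 = -60$)
$G{\left(W{\left(Q \right)},-54 \right)} n = \left(-54\right) \left(-60\right) = 3240$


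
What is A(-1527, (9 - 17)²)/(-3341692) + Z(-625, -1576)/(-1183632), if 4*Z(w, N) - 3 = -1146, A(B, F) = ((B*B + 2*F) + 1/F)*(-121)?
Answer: 445291047261063/5273778113792 ≈ 84.435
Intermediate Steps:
A(B, F) = -242*F - 121*B² - 121/F (A(B, F) = ((B² + 2*F) + 1/F)*(-121) = (B² + 1/F + 2*F)*(-121) = -242*F - 121*B² - 121/F)
Z(w, N) = -1143/4 (Z(w, N) = ¾ + (¼)*(-1146) = ¾ - 573/2 = -1143/4)
A(-1527, (9 - 17)²)/(-3341692) + Z(-625, -1576)/(-1183632) = (-242*(9 - 17)² - 121*(-1527)² - 121/(9 - 17)²)/(-3341692) - 1143/4/(-1183632) = (-242*(-8)² - 121*2331729 - 121/((-8)²))*(-1/3341692) - 1143/4*(-1/1183632) = (-242*64 - 282139209 - 121/64)*(-1/3341692) + 381/1578176 = (-15488 - 282139209 - 121*1/64)*(-1/3341692) + 381/1578176 = (-15488 - 282139209 - 121/64)*(-1/3341692) + 381/1578176 = -18057900729/64*(-1/3341692) + 381/1578176 = 18057900729/213868288 + 381/1578176 = 445291047261063/5273778113792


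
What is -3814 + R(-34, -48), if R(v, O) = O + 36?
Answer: -3826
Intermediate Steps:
R(v, O) = 36 + O
-3814 + R(-34, -48) = -3814 + (36 - 48) = -3814 - 12 = -3826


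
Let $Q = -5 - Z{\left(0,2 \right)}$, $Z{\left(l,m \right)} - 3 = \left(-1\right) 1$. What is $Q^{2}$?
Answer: $49$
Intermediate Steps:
$Z{\left(l,m \right)} = 2$ ($Z{\left(l,m \right)} = 3 - 1 = 2$)
$Q = -7$ ($Q = -5 - 2 = -7$)
$Q^{2} = \left(-7\right)^{2} = 49$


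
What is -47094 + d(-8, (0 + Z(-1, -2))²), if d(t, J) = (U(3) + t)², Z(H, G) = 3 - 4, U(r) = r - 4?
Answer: -47013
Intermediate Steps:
U(r) = -4 + r
Z(H, G) = -1
d(t, J) = (-1 + t)² (d(t, J) = ((-4 + 3) + t)² = (-1 + t)²)
-47094 + d(-8, (0 + Z(-1, -2))²) = -47094 + (-1 - 8)² = -47094 + (-9)² = -47094 + 81 = -47013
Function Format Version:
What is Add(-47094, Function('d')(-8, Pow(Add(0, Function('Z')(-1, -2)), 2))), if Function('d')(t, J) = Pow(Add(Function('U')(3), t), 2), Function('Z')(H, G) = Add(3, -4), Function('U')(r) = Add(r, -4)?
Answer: -47013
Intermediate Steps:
Function('U')(r) = Add(-4, r)
Function('Z')(H, G) = -1
Function('d')(t, J) = Pow(Add(-1, t), 2) (Function('d')(t, J) = Pow(Add(Add(-4, 3), t), 2) = Pow(Add(-1, t), 2))
Add(-47094, Function('d')(-8, Pow(Add(0, Function('Z')(-1, -2)), 2))) = Add(-47094, Pow(Add(-1, -8), 2)) = Add(-47094, Pow(-9, 2)) = Add(-47094, 81) = -47013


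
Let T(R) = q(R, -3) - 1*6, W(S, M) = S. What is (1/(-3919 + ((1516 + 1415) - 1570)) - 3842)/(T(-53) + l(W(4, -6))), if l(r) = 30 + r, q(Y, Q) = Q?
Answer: -9827837/63950 ≈ -153.68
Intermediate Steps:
T(R) = -9 (T(R) = -3 - 1*6 = -3 - 6 = -9)
(1/(-3919 + ((1516 + 1415) - 1570)) - 3842)/(T(-53) + l(W(4, -6))) = (1/(-3919 + ((1516 + 1415) - 1570)) - 3842)/(-9 + (30 + 4)) = (1/(-3919 + (2931 - 1570)) - 3842)/(-9 + 34) = (1/(-3919 + 1361) - 3842)/25 = (1/(-2558) - 3842)*(1/25) = (-1/2558 - 3842)*(1/25) = -9827837/2558*1/25 = -9827837/63950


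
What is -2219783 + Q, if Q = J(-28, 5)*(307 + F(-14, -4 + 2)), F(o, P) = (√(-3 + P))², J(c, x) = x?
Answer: -2218273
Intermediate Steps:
F(o, P) = -3 + P
Q = 1510 (Q = 5*(307 + (-3 + (-4 + 2))) = 5*(307 + (-3 - 2)) = 5*(307 - 5) = 5*302 = 1510)
-2219783 + Q = -2219783 + 1510 = -2218273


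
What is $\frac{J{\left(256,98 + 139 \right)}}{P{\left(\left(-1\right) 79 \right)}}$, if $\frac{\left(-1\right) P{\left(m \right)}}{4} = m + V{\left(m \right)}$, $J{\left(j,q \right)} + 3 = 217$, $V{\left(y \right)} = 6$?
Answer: $\frac{107}{146} \approx 0.73288$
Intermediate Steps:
$J{\left(j,q \right)} = 214$ ($J{\left(j,q \right)} = -3 + 217 = 214$)
$P{\left(m \right)} = -24 - 4 m$ ($P{\left(m \right)} = - 4 \left(m + 6\right) = - 4 \left(6 + m\right) = -24 - 4 m$)
$\frac{J{\left(256,98 + 139 \right)}}{P{\left(\left(-1\right) 79 \right)}} = \frac{214}{-24 - 4 \left(\left(-1\right) 79\right)} = \frac{214}{-24 - -316} = \frac{214}{-24 + 316} = \frac{214}{292} = 214 \cdot \frac{1}{292} = \frac{107}{146}$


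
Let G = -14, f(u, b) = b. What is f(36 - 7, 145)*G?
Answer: -2030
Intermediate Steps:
f(36 - 7, 145)*G = 145*(-14) = -2030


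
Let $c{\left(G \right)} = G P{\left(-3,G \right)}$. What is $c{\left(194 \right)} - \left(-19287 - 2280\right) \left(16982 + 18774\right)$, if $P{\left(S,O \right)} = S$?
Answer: $771149070$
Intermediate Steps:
$c{\left(G \right)} = - 3 G$ ($c{\left(G \right)} = G \left(-3\right) = - 3 G$)
$c{\left(194 \right)} - \left(-19287 - 2280\right) \left(16982 + 18774\right) = \left(-3\right) 194 - \left(-19287 - 2280\right) \left(16982 + 18774\right) = -582 - \left(-21567\right) 35756 = -582 - -771149652 = -582 + 771149652 = 771149070$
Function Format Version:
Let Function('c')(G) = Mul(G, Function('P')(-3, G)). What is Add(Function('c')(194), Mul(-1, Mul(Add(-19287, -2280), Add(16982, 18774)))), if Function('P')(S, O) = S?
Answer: 771149070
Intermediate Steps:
Function('c')(G) = Mul(-3, G) (Function('c')(G) = Mul(G, -3) = Mul(-3, G))
Add(Function('c')(194), Mul(-1, Mul(Add(-19287, -2280), Add(16982, 18774)))) = Add(Mul(-3, 194), Mul(-1, Mul(Add(-19287, -2280), Add(16982, 18774)))) = Add(-582, Mul(-1, Mul(-21567, 35756))) = Add(-582, Mul(-1, -771149652)) = Add(-582, 771149652) = 771149070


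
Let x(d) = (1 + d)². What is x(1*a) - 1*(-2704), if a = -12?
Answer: 2825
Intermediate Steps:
x(1*a) - 1*(-2704) = (1 + 1*(-12))² - 1*(-2704) = (1 - 12)² + 2704 = (-11)² + 2704 = 121 + 2704 = 2825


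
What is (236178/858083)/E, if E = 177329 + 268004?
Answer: 236178/382132676639 ≈ 6.1805e-7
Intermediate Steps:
E = 445333
(236178/858083)/E = (236178/858083)/445333 = (236178*(1/858083))*(1/445333) = (236178/858083)*(1/445333) = 236178/382132676639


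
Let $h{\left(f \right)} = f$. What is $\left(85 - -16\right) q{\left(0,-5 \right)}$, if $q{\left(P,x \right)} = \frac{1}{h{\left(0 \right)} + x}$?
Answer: $- \frac{101}{5} \approx -20.2$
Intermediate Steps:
$q{\left(P,x \right)} = \frac{1}{x}$ ($q{\left(P,x \right)} = \frac{1}{0 + x} = \frac{1}{x}$)
$\left(85 - -16\right) q{\left(0,-5 \right)} = \frac{85 - -16}{-5} = \left(85 + 16\right) \left(- \frac{1}{5}\right) = 101 \left(- \frac{1}{5}\right) = - \frac{101}{5}$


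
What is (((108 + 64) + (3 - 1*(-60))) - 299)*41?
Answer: -2624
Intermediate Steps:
(((108 + 64) + (3 - 1*(-60))) - 299)*41 = ((172 + (3 + 60)) - 299)*41 = ((172 + 63) - 299)*41 = (235 - 299)*41 = -64*41 = -2624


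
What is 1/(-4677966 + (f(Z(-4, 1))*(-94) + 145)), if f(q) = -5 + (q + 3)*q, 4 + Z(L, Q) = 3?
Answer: -1/4677163 ≈ -2.1380e-7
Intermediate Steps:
Z(L, Q) = -1 (Z(L, Q) = -4 + 3 = -1)
f(q) = -5 + q*(3 + q) (f(q) = -5 + (3 + q)*q = -5 + q*(3 + q))
1/(-4677966 + (f(Z(-4, 1))*(-94) + 145)) = 1/(-4677966 + ((-5 + (-1)² + 3*(-1))*(-94) + 145)) = 1/(-4677966 + ((-5 + 1 - 3)*(-94) + 145)) = 1/(-4677966 + (-7*(-94) + 145)) = 1/(-4677966 + (658 + 145)) = 1/(-4677966 + 803) = 1/(-4677163) = -1/4677163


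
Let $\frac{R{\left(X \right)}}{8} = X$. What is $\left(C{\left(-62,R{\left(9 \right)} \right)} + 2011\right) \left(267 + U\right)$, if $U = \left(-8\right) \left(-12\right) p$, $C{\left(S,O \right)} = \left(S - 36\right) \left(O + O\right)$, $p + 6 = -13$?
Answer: $18841257$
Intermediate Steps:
$p = -19$ ($p = -6 - 13 = -19$)
$R{\left(X \right)} = 8 X$
$C{\left(S,O \right)} = 2 O \left(-36 + S\right)$ ($C{\left(S,O \right)} = \left(-36 + S\right) 2 O = 2 O \left(-36 + S\right)$)
$U = -1824$ ($U = \left(-8\right) \left(-12\right) \left(-19\right) = 96 \left(-19\right) = -1824$)
$\left(C{\left(-62,R{\left(9 \right)} \right)} + 2011\right) \left(267 + U\right) = \left(2 \cdot 8 \cdot 9 \left(-36 - 62\right) + 2011\right) \left(267 - 1824\right) = \left(2 \cdot 72 \left(-98\right) + 2011\right) \left(-1557\right) = \left(-14112 + 2011\right) \left(-1557\right) = \left(-12101\right) \left(-1557\right) = 18841257$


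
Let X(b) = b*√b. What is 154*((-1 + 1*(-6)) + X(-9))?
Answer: -1078 - 4158*I ≈ -1078.0 - 4158.0*I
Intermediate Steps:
X(b) = b^(3/2)
154*((-1 + 1*(-6)) + X(-9)) = 154*((-1 + 1*(-6)) + (-9)^(3/2)) = 154*((-1 - 6) - 27*I) = 154*(-7 - 27*I) = -1078 - 4158*I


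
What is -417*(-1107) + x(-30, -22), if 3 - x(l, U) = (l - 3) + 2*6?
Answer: 461643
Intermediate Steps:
x(l, U) = -6 - l (x(l, U) = 3 - ((l - 3) + 2*6) = 3 - ((-3 + l) + 12) = 3 - (9 + l) = 3 + (-9 - l) = -6 - l)
-417*(-1107) + x(-30, -22) = -417*(-1107) + (-6 - 1*(-30)) = 461619 + (-6 + 30) = 461619 + 24 = 461643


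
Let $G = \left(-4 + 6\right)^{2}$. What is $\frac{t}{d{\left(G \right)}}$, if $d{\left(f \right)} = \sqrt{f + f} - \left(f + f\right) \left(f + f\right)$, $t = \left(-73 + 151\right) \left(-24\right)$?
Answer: $\frac{14976}{511} + \frac{468 \sqrt{2}}{511} \approx 30.602$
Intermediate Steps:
$t = -1872$ ($t = 78 \left(-24\right) = -1872$)
$G = 4$ ($G = 2^{2} = 4$)
$d{\left(f \right)} = - 4 f^{2} + \sqrt{2} \sqrt{f}$ ($d{\left(f \right)} = \sqrt{2 f} - 2 f 2 f = \sqrt{2} \sqrt{f} - 4 f^{2} = - 4 f^{2} + \sqrt{2} \sqrt{f}$)
$\frac{t}{d{\left(G \right)}} = - \frac{1872}{- 4 \cdot 4^{2} + \sqrt{2} \sqrt{4}} = - \frac{1872}{\left(-4\right) 16 + \sqrt{2} \cdot 2} = - \frac{1872}{-64 + 2 \sqrt{2}}$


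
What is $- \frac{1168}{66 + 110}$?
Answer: $- \frac{73}{11} \approx -6.6364$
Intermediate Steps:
$- \frac{1168}{66 + 110} = - \frac{1168}{176} = \left(-1168\right) \frac{1}{176} = - \frac{73}{11}$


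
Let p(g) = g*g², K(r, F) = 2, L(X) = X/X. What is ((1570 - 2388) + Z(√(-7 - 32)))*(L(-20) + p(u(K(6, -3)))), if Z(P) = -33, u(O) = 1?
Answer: -1702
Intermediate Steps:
L(X) = 1
p(g) = g³
((1570 - 2388) + Z(√(-7 - 32)))*(L(-20) + p(u(K(6, -3)))) = ((1570 - 2388) - 33)*(1 + 1³) = (-818 - 33)*(1 + 1) = -851*2 = -1702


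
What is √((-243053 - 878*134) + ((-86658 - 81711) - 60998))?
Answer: 2*I*√147518 ≈ 768.16*I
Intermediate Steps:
√((-243053 - 878*134) + ((-86658 - 81711) - 60998)) = √((-243053 - 1*117652) + (-168369 - 60998)) = √((-243053 - 117652) - 229367) = √(-360705 - 229367) = √(-590072) = 2*I*√147518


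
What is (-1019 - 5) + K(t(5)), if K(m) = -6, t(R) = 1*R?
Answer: -1030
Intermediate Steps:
t(R) = R
(-1019 - 5) + K(t(5)) = (-1019 - 5) - 6 = -1024 - 6 = -1030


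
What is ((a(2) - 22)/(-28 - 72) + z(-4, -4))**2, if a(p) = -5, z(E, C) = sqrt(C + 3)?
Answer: -9271/10000 + 27*I/50 ≈ -0.9271 + 0.54*I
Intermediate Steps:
z(E, C) = sqrt(3 + C)
((a(2) - 22)/(-28 - 72) + z(-4, -4))**2 = ((-5 - 22)/(-28 - 72) + sqrt(3 - 4))**2 = (-27/(-100) + sqrt(-1))**2 = (-27*(-1/100) + I)**2 = (27/100 + I)**2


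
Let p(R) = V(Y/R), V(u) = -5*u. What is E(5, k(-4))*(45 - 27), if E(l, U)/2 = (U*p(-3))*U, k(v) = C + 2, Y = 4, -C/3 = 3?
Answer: 11760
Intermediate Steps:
C = -9 (C = -3*3 = -9)
p(R) = -20/R
k(v) = -7 (k(v) = -9 + 2 = -7)
E(l, U) = 40*U**2/3 (E(l, U) = 2*((U*(-20/(-3)))*U) = 2*((U*(-20*(-1/3)))*U) = 2*((U*(20/3))*U) = 2*((20*U/3)*U) = 2*(20*U**2/3) = 40*U**2/3)
E(5, k(-4))*(45 - 27) = ((40/3)*(-7)**2)*(45 - 27) = ((40/3)*49)*18 = (1960/3)*18 = 11760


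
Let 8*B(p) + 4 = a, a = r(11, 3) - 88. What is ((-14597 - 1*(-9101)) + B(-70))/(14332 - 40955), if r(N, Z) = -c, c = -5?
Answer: 44055/212984 ≈ 0.20685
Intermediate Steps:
r(N, Z) = 5 (r(N, Z) = -1*(-5) = 5)
a = -83 (a = 5 - 88 = -83)
B(p) = -87/8 (B(p) = -½ + (⅛)*(-83) = -½ - 83/8 = -87/8)
((-14597 - 1*(-9101)) + B(-70))/(14332 - 40955) = ((-14597 - 1*(-9101)) - 87/8)/(14332 - 40955) = ((-14597 + 9101) - 87/8)/(-26623) = (-5496 - 87/8)*(-1/26623) = -44055/8*(-1/26623) = 44055/212984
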